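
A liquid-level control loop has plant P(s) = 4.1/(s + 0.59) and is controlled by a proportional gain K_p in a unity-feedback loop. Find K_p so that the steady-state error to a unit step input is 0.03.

K_p = 4.65

For a type-0 loop with proportional control, e_ss = 1/(1 + K_p·P(0)).
P(0) = 6.949. Require 1/(1 + K_p·6.949) = 0.03, so 1 + 6.949·K_p = 33.33.
K_p = (33.33 − 1)/6.949 = 4.65.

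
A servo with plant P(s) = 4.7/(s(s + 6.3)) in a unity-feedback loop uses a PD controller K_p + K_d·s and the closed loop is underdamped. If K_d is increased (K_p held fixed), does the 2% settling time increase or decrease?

decrease

Characteristic equation s² + (6.3 + 4.7K_d)s + 4.7K_p = 0: raising K_d increases ζω_n = (6.3+4.7K_d)/2 while the loop stays underdamped, so T_s ≈ 4/(ζω_n) decreases.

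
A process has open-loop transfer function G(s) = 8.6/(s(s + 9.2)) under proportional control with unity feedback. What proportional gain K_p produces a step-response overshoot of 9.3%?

K_p = 6.77

From %OS = 100·exp(−πζ/√(1−ζ²)) = 9.3%, ζ = −ln(0.093)/√(π²+ln²(0.093)) = 0.6031.
Characteristic equation s² + 9.2s + 8.6K_p = 0 gives ζ = 9.2/(2√(8.6K_p)).
Setting ζ = 0.6031: √(8.6K_p) = 9.2/(2·0.6031) = 7.628, so K_p = 58.18/8.6 = 6.77.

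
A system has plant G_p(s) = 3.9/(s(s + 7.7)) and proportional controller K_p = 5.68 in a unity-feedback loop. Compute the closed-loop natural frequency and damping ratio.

ω_n = 4.71 rad/s, ζ = 0.818

The closed-loop denominator is s(s+7.7) + 5.68·3.9 = s² + 7.7s + 22.15.
So ω_n² = 22.15 ⇒ ω_n = 4.707 rad/s, and ζ = 7.7/(2ω_n) = 0.818.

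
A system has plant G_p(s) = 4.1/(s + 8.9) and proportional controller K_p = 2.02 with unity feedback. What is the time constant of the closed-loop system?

Closed-loop transfer function: T(s) = K_p·G_p(s)/(1 + K_p·G_p(s)) = 8.282/(s + 8.9 + 8.282) = 8.282/(s + 17.18).
Time constant τ = 1/17.18 = 0.0582 s.

τ = 0.0582 s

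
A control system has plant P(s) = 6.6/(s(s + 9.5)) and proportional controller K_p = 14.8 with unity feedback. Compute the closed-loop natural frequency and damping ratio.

1 + K_p·P(s) = 0 gives s² + 9.5s + 97.68 = 0.
Matching s² + 2ζω_n s + ω_n²: ω_n = √97.68 = 9.883 rad/s and 2ζω_n = 9.5, so ζ = 9.5/(2·9.883) = 0.481.

ω_n = 9.88 rad/s, ζ = 0.481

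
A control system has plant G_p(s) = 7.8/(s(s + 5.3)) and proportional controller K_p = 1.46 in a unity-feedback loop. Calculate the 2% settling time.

T_s ≈ 1.51 s

Closed-loop characteristic equation: s² + 5.3s + 11.39 = 0, so ω_n = 3.375 rad/s and ζ = 5.3/(2·3.375) = 0.7853.
2% settling time T_s ≈ 4/(ζω_n) = 4/2.65 = 1.51 s.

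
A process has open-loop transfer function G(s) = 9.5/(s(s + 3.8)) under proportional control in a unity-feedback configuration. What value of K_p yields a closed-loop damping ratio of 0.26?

Closed-loop characteristic equation: s² + 3.8s + K_p·9.5 = 0.
So ω_n = √(9.5K_p) and 2ζω_n = 3.8, giving ζ = 3.8/(2√(9.5K_p)).
Setting ζ = 0.26: √(9.5K_p) = 3.8/(2·0.26) = 7.308, so K_p = 53.4/9.5 = 5.62.

K_p = 5.62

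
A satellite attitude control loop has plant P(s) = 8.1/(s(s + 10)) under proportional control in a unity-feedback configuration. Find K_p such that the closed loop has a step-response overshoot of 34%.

From %OS = 100·exp(−πζ/√(1−ζ²)) = 34%, ζ = −ln(0.34)/√(π²+ln²(0.34)) = 0.3248.
Characteristic equation s² + 10s + 8.1K_p = 0 gives ζ = 10/(2√(8.1K_p)).
Setting ζ = 0.3248: √(8.1K_p) = 10/(2·0.3248) = 15.4, so K_p = 237/8.1 = 29.3.

K_p = 29.3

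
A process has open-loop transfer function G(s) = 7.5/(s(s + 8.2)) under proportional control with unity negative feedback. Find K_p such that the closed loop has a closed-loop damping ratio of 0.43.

Closed-loop characteristic equation: s² + 8.2s + K_p·7.5 = 0.
So ω_n = √(7.5K_p) and 2ζω_n = 8.2, giving ζ = 8.2/(2√(7.5K_p)).
Setting ζ = 0.43: √(7.5K_p) = 8.2/(2·0.43) = 9.535, so K_p = 90.91/7.5 = 12.1.

K_p = 12.1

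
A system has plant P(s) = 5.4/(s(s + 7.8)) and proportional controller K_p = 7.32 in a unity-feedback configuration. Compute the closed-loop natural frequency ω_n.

The closed-loop denominator is s(s+7.8) + 7.32·5.4 = s² + 7.8s + 39.53.
So ω_n² = 39.53 ⇒ ω_n = 6.287 rad/s, and ζ = 7.8/(2ω_n) = 0.62.

ω_n = 6.29 rad/s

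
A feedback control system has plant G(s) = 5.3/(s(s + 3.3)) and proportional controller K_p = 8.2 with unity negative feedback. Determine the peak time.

T_p = 0.492 s

From 1 + K_pG(s) = 0: s² + 3.3s + 43.46 = 0 ⇒ ω_n = 6.592, ζ = 0.2503.
Damped frequency ω_d = ω_n√(1−ζ²) = 6.383 rad/s, so peak time T_p = π/ω_d = 0.492 s.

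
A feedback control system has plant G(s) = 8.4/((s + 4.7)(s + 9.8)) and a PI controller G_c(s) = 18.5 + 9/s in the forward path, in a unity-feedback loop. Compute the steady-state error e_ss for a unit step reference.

0

The open loop G_c(s)G(s) has a pole at the origin (type 1), so the static position error constant is infinite and e_ss = 1/(1+∞) = 0.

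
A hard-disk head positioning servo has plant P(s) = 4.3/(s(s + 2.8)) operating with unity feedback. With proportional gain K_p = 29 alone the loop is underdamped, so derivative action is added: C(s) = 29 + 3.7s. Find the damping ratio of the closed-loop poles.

Forward path: (29 + 3.7s)·4.3/(s(s+2.8)). The closed-loop characteristic equation is s² + (2.8 + 4.3·3.7)s + 4.3·29 = 0.
That is s² + 18.71s + 124.7 = 0, so ω_n = 11.17 rad/s and ζ = 18.71/(2·11.17) = 0.8377.

ζ = 0.838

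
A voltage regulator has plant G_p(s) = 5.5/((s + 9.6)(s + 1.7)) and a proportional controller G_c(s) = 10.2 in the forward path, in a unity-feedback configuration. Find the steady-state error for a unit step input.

0.225

The loop is type 0. Static position error constant K_pos = G_c(0)·G_p(0) = 10.2·0.337 = 3.437.
Steady-state error to a unit step: e_ss = 1/(1+K_pos) = 1/4.438 = 0.225.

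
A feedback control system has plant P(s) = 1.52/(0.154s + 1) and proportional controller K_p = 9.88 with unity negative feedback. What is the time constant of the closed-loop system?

Closed loop: T(s) = K_p·P/(1+K_p·P) = 15.02/(0.154s + 1 + 15.02), with pole at s = −(1 + 15.02)/0.154 = −104.
Closed-loop time constant τ = 1/104 = 0.00961 s.

τ = 0.00961 s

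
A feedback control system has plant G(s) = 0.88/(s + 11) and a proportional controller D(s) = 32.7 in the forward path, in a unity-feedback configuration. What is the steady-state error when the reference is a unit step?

0.277

The loop is type 0. Static position error constant K_pos = D(0)·G(0) = 32.7·0.08 = 2.616.
Steady-state error to a unit step: e_ss = 1/(1+K_pos) = 1/3.616 = 0.277.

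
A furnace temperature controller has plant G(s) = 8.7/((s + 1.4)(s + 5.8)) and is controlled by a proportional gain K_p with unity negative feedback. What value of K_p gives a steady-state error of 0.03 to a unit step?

K_p = 30.2

For a type-0 loop with proportional control, e_ss = 1/(1 + K_p·G(0)).
G(0) = 1.071. Require 1/(1 + K_p·1.071) = 0.03, so 1 + 1.071·K_p = 33.33.
K_p = (33.33 − 1)/1.071 = 30.2.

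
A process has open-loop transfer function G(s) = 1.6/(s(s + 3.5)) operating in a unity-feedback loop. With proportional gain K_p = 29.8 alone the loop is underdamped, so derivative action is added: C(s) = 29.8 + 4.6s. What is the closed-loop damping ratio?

ζ = 0.786

Forward path: (29.8 + 4.6s)·1.6/(s(s+3.5)). The closed-loop characteristic equation is s² + (3.5 + 1.6·4.6)s + 1.6·29.8 = 0.
That is s² + 10.86s + 47.68 = 0, so ω_n = 6.905 rad/s and ζ = 10.86/(2·6.905) = 0.7864.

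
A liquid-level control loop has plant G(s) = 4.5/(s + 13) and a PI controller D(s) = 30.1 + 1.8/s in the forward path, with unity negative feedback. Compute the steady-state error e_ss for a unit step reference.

0

The open loop D(s)G(s) has a pole at the origin (type 1), so the static position error constant is infinite and e_ss = 1/(1+∞) = 0.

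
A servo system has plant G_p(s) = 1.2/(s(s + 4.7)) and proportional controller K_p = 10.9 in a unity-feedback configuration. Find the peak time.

The closed-loop denominator s² + 4.7s + 13.08 gives ω_n = √13.08 = 3.617 and ζ = 4.7/(2ω_n) = 0.6498.
Damped frequency ω_d = ω_n√(1−ζ²) = 2.749 rad/s, so peak time T_p = π/ω_d = 1.14 s.

T_p = 1.14 s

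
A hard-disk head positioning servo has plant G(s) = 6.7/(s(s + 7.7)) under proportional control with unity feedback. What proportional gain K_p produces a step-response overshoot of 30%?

From %OS = 100·exp(−πζ/√(1−ζ²)) = 30%, ζ = −ln(0.3)/√(π²+ln²(0.3)) = 0.3579.
Characteristic equation s² + 7.7s + 6.7K_p = 0 gives ζ = 7.7/(2√(6.7K_p)).
Setting ζ = 0.3579: √(6.7K_p) = 7.7/(2·0.3579) = 10.76, so K_p = 115.7/6.7 = 17.3.

K_p = 17.3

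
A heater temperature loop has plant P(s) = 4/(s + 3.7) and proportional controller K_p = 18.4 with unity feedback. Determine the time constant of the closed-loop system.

τ = 0.0129 s

Closed-loop transfer function: T(s) = K_p·P(s)/(1 + K_p·P(s)) = 73.6/(s + 3.7 + 73.6) = 73.6/(s + 77.3).
Time constant τ = 1/77.3 = 0.0129 s.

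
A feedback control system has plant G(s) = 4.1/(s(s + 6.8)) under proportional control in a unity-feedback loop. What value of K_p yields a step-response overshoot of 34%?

K_p = 26.7

From %OS = 100·exp(−πζ/√(1−ζ²)) = 34%, ζ = −ln(0.34)/√(π²+ln²(0.34)) = 0.3248.
Characteristic equation s² + 6.8s + 4.1K_p = 0 gives ζ = 6.8/(2√(4.1K_p)).
Setting ζ = 0.3248: √(4.1K_p) = 6.8/(2·0.3248) = 10.47, so K_p = 109.6/4.1 = 26.7.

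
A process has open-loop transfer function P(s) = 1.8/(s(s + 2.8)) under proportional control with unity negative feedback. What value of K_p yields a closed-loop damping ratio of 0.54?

K_p = 3.73

Closed-loop characteristic equation: s² + 2.8s + K_p·1.8 = 0.
So ω_n = √(1.8K_p) and 2ζω_n = 2.8, giving ζ = 2.8/(2√(1.8K_p)).
Setting ζ = 0.54: √(1.8K_p) = 2.8/(2·0.54) = 2.593, so K_p = 6.722/1.8 = 3.73.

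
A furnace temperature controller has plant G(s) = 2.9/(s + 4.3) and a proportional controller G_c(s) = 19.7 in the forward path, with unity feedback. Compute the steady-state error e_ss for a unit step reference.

The loop is type 0. Static position error constant K_pos = G_c(0)·G(0) = 19.7·0.6744 = 13.29.
Steady-state error to a unit step: e_ss = 1/(1+K_pos) = 1/14.29 = 0.07.

0.07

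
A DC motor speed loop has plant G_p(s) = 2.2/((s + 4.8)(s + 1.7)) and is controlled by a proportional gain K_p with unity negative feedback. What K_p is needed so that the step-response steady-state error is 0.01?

K_p = 367

Steady-state error for a unit step on this type-0 loop is 1/(1 + K_p·G_p(0)).
G_p(0) = 0.2696. Require 1/(1 + K_p·0.2696) = 0.01, so 1 + 0.2696·K_p = 100.
K_p = (100 − 1)/0.2696 = 367.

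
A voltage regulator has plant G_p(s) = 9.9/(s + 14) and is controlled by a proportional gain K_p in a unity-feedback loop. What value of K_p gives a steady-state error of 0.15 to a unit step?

Steady-state error for a unit step on this type-0 loop is 1/(1 + K_p·G_p(0)).
G_p(0) = 0.7071. Require 1/(1 + K_p·0.7071) = 0.15, so 1 + 0.7071·K_p = 6.667.
K_p = (6.667 − 1)/0.7071 = 8.01.

K_p = 8.01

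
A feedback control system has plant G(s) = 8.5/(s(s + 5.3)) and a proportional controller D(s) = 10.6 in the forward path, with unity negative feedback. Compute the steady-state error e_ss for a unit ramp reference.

The loop has one pole at the origin (type 1). Velocity error constant K_v = lim_{s→0} s·D(s)G(s) = 10.6·8.5/5.3 = 17.
Steady-state error to a unit ramp: e_ss = 1/K_v = 0.0588.

0.0588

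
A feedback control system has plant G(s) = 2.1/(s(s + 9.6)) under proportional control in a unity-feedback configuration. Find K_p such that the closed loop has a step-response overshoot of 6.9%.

K_p = 26.1

From %OS = 100·exp(−πζ/√(1−ζ²)) = 6.9%, ζ = −ln(0.069)/√(π²+ln²(0.069)) = 0.6481.
Characteristic equation s² + 9.6s + 2.1K_p = 0 gives ζ = 9.6/(2√(2.1K_p)).
Setting ζ = 0.6481: √(2.1K_p) = 9.6/(2·0.6481) = 7.406, so K_p = 54.85/2.1 = 26.1.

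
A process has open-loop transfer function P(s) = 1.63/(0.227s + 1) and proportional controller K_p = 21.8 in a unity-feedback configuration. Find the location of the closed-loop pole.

s = -160.9

Closed loop: T(s) = K_p·P/(1+K_p·P) = 35.53/(0.227s + 1 + 35.53), with pole at s = −(1 + 35.53)/0.227 = −160.9.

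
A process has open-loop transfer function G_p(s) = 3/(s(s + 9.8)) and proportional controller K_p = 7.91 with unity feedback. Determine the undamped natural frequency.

The closed-loop denominator is s(s+9.8) + 7.91·3 = s² + 9.8s + 23.73.
Matching s² + 2ζω_n s + ω_n²: ω_n = √23.73 = 4.871 rad/s and 2ζω_n = 9.8, so ζ = 9.8/(2·4.871) = 1.01.

ω_n = 4.87 rad/s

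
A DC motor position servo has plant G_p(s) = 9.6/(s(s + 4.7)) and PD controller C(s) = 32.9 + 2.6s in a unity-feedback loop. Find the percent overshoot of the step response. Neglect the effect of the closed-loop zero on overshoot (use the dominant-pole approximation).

Forward path: (32.9 + 2.6s)·9.6/(s(s+4.7)). The closed-loop characteristic equation is s² + (4.7 + 9.6·2.6)s + 9.6·32.9 = 0.
That is s² + 29.66s + 315.8 = 0, so ω_n = 17.77 rad/s and ζ = 29.66/(2·17.77) = 0.8345.
%OS = 100·exp(−πζ/√(1−ζ²)) = 0.859%.

0.859%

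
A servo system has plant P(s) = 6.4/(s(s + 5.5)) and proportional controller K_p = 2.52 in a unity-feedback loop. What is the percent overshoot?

Closed-loop characteristic equation: s² + 5.5s + 16.13 = 0, so ω_n = 4.016 rad/s and ζ = 5.5/(2·4.016) = 0.6848.
%OS = 100·exp(−πζ/√(1−ζ²)) = 100·exp(−π·0.6848/√0.5311) = 5.22%.

5.22%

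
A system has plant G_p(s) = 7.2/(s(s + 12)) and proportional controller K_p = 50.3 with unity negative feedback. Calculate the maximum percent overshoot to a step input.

35.2%

The closed-loop denominator s² + 12s + 362.2 gives ω_n = √362.2 = 19.03 and ζ = 12/(2ω_n) = 0.3153.
%OS = 100·exp(−πζ/√(1−ζ²)) = 100·exp(−π·0.3153/√0.9006) = 35.2%.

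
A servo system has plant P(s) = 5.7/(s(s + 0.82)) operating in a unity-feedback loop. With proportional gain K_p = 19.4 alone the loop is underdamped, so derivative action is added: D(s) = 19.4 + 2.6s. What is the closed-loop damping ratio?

Forward path: (19.4 + 2.6s)·5.7/(s(s+0.82)). The closed-loop characteristic equation is s² + (0.82 + 5.7·2.6)s + 5.7·19.4 = 0.
That is s² + 15.64s + 110.6 = 0, so ω_n = 10.52 rad/s and ζ = 15.64/(2·10.52) = 0.7436.

ζ = 0.744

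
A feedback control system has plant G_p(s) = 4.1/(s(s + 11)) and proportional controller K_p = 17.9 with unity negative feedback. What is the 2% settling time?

T_s ≈ 0.727 s

The closed-loop denominator s² + 11s + 73.39 gives ω_n = √73.39 = 8.567 and ζ = 11/(2ω_n) = 0.642.
2% settling time T_s ≈ 4/(ζω_n) = 4/5.5 = 0.727 s.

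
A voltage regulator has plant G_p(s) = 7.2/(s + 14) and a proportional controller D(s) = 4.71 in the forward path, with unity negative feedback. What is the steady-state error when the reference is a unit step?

The loop is type 0. Static position error constant K_pos = D(0)·G_p(0) = 4.71·0.5143 = 2.422.
Steady-state error to a unit step: e_ss = 1/(1+K_pos) = 1/3.422 = 0.292.

0.292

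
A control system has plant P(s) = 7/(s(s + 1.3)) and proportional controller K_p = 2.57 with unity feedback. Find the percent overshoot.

Closed-loop characteristic equation: s² + 1.3s + 17.99 = 0, so ω_n = 4.241 rad/s and ζ = 1.3/(2·4.241) = 0.1532.
%OS = 100·exp(−πζ/√(1−ζ²)) = 100·exp(−π·0.1532/√0.9765) = 61.4%.

61.4%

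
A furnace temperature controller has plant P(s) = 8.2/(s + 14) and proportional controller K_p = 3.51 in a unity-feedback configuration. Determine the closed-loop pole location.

Closed-loop transfer function: T(s) = K_p·P(s)/(1 + K_p·P(s)) = 28.78/(s + 14 + 28.78) = 28.78/(s + 42.78).
The closed-loop pole is at s = −42.78.

s = -42.78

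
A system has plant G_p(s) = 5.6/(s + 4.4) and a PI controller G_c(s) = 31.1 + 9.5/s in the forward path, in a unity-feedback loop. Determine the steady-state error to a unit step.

0

The open loop G_c(s)G_p(s) has a pole at the origin (type 1), so the static position error constant is infinite and e_ss = 1/(1+∞) = 0.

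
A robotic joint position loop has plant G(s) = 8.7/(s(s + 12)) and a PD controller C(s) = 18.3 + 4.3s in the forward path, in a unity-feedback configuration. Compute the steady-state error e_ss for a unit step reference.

0

The open loop C(s)G(s) has a pole at the origin (type 1), so the static position error constant is infinite and e_ss = 1/(1+∞) = 0.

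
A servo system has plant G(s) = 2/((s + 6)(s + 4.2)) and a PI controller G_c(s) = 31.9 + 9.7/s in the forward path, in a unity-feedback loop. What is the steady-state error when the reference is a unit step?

0

The open loop G_c(s)G(s) has a pole at the origin (type 1), so the static position error constant is infinite and e_ss = 1/(1+∞) = 0.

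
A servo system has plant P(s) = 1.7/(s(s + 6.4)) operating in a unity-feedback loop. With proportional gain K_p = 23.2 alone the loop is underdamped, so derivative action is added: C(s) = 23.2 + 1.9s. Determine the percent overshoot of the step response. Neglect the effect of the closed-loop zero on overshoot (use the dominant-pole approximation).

Forward path: (23.2 + 1.9s)·1.7/(s(s+6.4)). The closed-loop characteristic equation is s² + (6.4 + 1.7·1.9)s + 1.7·23.2 = 0.
That is s² + 9.63s + 39.44 = 0, so ω_n = 6.28 rad/s and ζ = 9.63/(2·6.28) = 0.7667.
%OS = 100·exp(−πζ/√(1−ζ²)) = 2.35%.

2.35%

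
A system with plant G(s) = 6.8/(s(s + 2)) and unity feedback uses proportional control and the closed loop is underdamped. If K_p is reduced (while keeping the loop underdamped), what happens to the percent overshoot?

ζ = 2/(2√(6.8K_p)) rises as K_p falls; higher damping means less overshoot.

decrease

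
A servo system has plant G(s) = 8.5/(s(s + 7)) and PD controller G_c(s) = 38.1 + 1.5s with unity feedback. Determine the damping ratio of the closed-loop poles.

ζ = 0.549

Forward path: (38.1 + 1.5s)·8.5/(s(s+7)). The closed-loop characteristic equation is s² + (7 + 8.5·1.5)s + 8.5·38.1 = 0.
That is s² + 19.75s + 323.9 = 0, so ω_n = 18 rad/s and ζ = 19.75/(2·18) = 0.5487.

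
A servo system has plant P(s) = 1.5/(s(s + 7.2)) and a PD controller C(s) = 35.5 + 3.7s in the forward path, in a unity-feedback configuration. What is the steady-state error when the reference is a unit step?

0

The open loop C(s)P(s) has a pole at the origin (type 1), so the static position error constant is infinite and e_ss = 1/(1+∞) = 0.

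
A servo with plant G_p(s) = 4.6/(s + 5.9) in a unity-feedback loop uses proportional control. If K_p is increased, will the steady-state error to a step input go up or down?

decrease

The position error constant K_pos = K_p·G_p(0) grows with K_p, and e_ss = 1/(1+K_pos) falls.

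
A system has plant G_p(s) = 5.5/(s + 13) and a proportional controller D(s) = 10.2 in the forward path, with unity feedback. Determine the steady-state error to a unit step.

0.188

The loop is type 0. Static position error constant K_pos = D(0)·G_p(0) = 10.2·0.4231 = 4.315.
Steady-state error to a unit step: e_ss = 1/(1+K_pos) = 1/5.315 = 0.188.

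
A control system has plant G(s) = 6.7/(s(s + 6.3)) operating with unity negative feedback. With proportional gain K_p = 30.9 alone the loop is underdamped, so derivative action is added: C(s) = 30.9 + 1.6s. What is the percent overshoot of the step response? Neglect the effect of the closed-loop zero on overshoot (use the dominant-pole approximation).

9.98%

Forward path: (30.9 + 1.6s)·6.7/(s(s+6.3)). The closed-loop characteristic equation is s² + (6.3 + 6.7·1.6)s + 6.7·30.9 = 0.
That is s² + 17.02s + 207 = 0, so ω_n = 14.39 rad/s and ζ = 17.02/(2·14.39) = 0.5914.
%OS = 100·exp(−πζ/√(1−ζ²)) = 9.98%.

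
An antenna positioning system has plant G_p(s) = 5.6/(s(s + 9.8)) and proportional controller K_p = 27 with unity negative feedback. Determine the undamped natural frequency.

ω_n = 12.3 rad/s

With unity feedback the closed-loop characteristic equation is s² + 9.8s + 27·5.6 = s² + 9.8s + 151.2 = 0.
So ω_n² = 151.2 ⇒ ω_n = 12.3 rad/s, and ζ = 9.8/(2ω_n) = 0.398.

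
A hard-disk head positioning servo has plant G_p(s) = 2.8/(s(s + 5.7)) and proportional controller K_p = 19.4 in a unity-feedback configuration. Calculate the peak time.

T_p = 0.462 s

Closed-loop characteristic equation: s² + 5.7s + 54.32 = 0, so ω_n = 7.37 rad/s and ζ = 5.7/(2·7.37) = 0.3867.
Damped frequency ω_d = ω_n√(1−ζ²) = 6.797 rad/s, so peak time T_p = π/ω_d = 0.462 s.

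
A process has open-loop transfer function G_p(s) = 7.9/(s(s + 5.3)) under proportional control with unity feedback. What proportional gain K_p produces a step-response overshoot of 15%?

K_p = 3.33

From %OS = 100·exp(−πζ/√(1−ζ²)) = 15%, ζ = −ln(0.15)/√(π²+ln²(0.15)) = 0.5169.
Characteristic equation s² + 5.3s + 7.9K_p = 0 gives ζ = 5.3/(2√(7.9K_p)).
Setting ζ = 0.5169: √(7.9K_p) = 5.3/(2·0.5169) = 5.126, so K_p = 26.28/7.9 = 3.33.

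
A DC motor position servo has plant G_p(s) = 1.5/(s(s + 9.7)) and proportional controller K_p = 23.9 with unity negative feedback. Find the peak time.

The closed-loop denominator s² + 9.7s + 35.85 gives ω_n = √35.85 = 5.987 and ζ = 9.7/(2ω_n) = 0.81.
Damped frequency ω_d = ω_n√(1−ζ²) = 3.511 rad/s, so peak time T_p = π/ω_d = 0.895 s.

T_p = 0.895 s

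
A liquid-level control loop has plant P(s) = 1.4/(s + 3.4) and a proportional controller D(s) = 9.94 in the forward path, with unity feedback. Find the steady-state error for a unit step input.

0.196

The loop is type 0. Static position error constant K_pos = D(0)·P(0) = 9.94·0.4118 = 4.093.
Steady-state error to a unit step: e_ss = 1/(1+K_pos) = 1/5.093 = 0.196.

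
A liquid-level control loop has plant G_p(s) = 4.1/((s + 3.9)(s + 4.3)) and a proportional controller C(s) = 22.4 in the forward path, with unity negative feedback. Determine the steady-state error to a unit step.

The loop is type 0. Static position error constant K_pos = C(0)·G_p(0) = 22.4·0.2445 = 5.476.
Steady-state error to a unit step: e_ss = 1/(1+K_pos) = 1/6.476 = 0.154.

0.154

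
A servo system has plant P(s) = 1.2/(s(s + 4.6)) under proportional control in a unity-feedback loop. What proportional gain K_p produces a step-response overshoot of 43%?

From %OS = 100·exp(−πζ/√(1−ζ²)) = 43%, ζ = −ln(0.43)/√(π²+ln²(0.43)) = 0.2594.
Characteristic equation s² + 4.6s + 1.2K_p = 0 gives ζ = 4.6/(2√(1.2K_p)).
Setting ζ = 0.2594: √(1.2K_p) = 4.6/(2·0.2594) = 8.865, so K_p = 78.59/1.2 = 65.5.

K_p = 65.5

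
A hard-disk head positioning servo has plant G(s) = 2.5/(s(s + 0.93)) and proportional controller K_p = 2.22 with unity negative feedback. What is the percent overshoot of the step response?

53.1%

Closed-loop characteristic equation: s² + 0.93s + 5.55 = 0, so ω_n = 2.356 rad/s and ζ = 0.93/(2·2.356) = 0.1974.
%OS = 100·exp(−πζ/√(1−ζ²)) = 100·exp(−π·0.1974/√0.961) = 53.1%.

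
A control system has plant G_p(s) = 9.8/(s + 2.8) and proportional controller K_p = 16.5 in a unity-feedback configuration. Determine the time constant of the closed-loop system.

τ = 0.00608 s

Closed-loop transfer function: T(s) = K_p·G_p(s)/(1 + K_p·G_p(s)) = 161.7/(s + 2.8 + 161.7) = 161.7/(s + 164.5).
Time constant τ = 1/164.5 = 0.00608 s.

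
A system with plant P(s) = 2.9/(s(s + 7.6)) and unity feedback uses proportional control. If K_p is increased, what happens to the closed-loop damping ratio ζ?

decrease

ζ = 7.6/(2√(2.9K_p)); increasing K_p raises the denominator, so ζ falls.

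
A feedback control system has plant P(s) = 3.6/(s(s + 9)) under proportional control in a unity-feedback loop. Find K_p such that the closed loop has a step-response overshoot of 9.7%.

From %OS = 100·exp(−πζ/√(1−ζ²)) = 9.7%, ζ = −ln(0.097)/√(π²+ln²(0.097)) = 0.5962.
Characteristic equation s² + 9s + 3.6K_p = 0 gives ζ = 9/(2√(3.6K_p)).
Setting ζ = 0.5962: √(3.6K_p) = 9/(2·0.5962) = 7.548, so K_p = 56.97/3.6 = 15.8.

K_p = 15.8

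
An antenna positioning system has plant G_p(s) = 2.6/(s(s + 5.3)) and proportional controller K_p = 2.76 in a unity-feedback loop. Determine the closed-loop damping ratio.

With unity feedback the closed-loop characteristic equation is s² + 5.3s + 2.76·2.6 = s² + 5.3s + 7.176 = 0.
So ω_n² = 7.176 ⇒ ω_n = 2.679 rad/s, and ζ = 5.3/(2ω_n) = 0.989.

ζ = 0.989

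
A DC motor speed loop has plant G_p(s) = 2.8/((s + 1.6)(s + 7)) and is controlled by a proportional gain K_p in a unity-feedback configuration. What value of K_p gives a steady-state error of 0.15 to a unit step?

K_p = 22.7

The loop is type 0, so e_ss(step) = 1/(1 + K_pos) with K_pos = K_p·G_p(0).
G_p(0) = 0.25. Require 1/(1 + K_p·0.25) = 0.15, so 1 + 0.25·K_p = 6.667.
K_p = (6.667 − 1)/0.25 = 22.7.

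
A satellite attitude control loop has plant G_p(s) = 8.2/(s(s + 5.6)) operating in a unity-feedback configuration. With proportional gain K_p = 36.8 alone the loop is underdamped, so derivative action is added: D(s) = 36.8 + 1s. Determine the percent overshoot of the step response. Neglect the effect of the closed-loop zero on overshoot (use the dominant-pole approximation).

25.7%

Forward path: (36.8 + 1s)·8.2/(s(s+5.6)). The closed-loop characteristic equation is s² + (5.6 + 8.2·1)s + 8.2·36.8 = 0.
That is s² + 13.8s + 301.8 = 0, so ω_n = 17.37 rad/s and ζ = 13.8/(2·17.37) = 0.3972.
%OS = 100·exp(−πζ/√(1−ζ²)) = 25.7%.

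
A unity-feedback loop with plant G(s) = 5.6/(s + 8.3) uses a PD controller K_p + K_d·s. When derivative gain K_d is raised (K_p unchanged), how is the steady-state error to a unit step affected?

unchanged

K_d affects only the transient (the s-coefficient); the DC loop gain, and hence e_ss, depends only on K_p.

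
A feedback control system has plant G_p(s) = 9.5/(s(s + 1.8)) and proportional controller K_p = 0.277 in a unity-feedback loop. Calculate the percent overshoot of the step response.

From 1 + K_pG_p(s) = 0: s² + 1.8s + 2.632 = 0 ⇒ ω_n = 1.622, ζ = 0.5548.
%OS = 100·exp(−πζ/√(1−ζ²)) = 100·exp(−π·0.5548/√0.6922) = 12.3%.

12.3%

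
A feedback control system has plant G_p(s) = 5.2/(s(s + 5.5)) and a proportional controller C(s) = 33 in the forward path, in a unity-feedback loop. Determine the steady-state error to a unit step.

The open loop C(s)G_p(s) has a pole at the origin (type 1), so the static position error constant is infinite and e_ss = 1/(1+∞) = 0.

0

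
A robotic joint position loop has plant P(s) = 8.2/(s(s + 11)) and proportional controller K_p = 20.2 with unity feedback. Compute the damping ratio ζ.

With unity feedback the closed-loop characteristic equation is s² + 11s + 20.2·8.2 = s² + 11s + 165.6 = 0.
So ω_n² = 165.6 ⇒ ω_n = 12.87 rad/s, and ζ = 11/(2ω_n) = 0.427.

ζ = 0.427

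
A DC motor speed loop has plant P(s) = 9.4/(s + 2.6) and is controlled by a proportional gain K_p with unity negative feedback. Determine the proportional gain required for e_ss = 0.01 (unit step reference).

K_p = 27.4

For a type-0 loop with proportional control, e_ss = 1/(1 + K_p·P(0)).
P(0) = 3.615. Require 1/(1 + K_p·3.615) = 0.01, so 1 + 3.615·K_p = 100.
K_p = (100 − 1)/3.615 = 27.4.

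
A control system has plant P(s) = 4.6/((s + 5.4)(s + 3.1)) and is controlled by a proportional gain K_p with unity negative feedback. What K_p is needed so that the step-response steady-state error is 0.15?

Steady-state error for a unit step on this type-0 loop is 1/(1 + K_p·P(0)).
P(0) = 0.2748. Require 1/(1 + K_p·0.2748) = 0.15, so 1 + 0.2748·K_p = 6.667.
K_p = (6.667 − 1)/0.2748 = 20.6.

K_p = 20.6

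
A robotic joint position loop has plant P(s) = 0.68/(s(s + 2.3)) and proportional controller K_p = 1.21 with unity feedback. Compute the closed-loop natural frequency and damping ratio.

1 + K_p·P(s) = 0 gives s² + 2.3s + 0.8228 = 0.
So ω_n² = 0.8228 ⇒ ω_n = 0.9071 rad/s, and ζ = 2.3/(2ω_n) = 1.27.

ω_n = 0.907 rad/s, ζ = 1.27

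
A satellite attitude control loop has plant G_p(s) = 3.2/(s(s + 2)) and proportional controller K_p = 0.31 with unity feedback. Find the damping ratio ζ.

ζ = 1

With unity feedback the closed-loop characteristic equation is s² + 2s + 0.31·3.2 = s² + 2s + 0.992 = 0.
Matching s² + 2ζω_n s + ω_n²: ω_n = √0.992 = 0.996 rad/s and 2ζω_n = 2, so ζ = 2/(2·0.996) = 1.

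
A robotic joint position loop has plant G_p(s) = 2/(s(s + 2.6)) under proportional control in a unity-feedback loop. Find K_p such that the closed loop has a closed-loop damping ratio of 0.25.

K_p = 13.5

Closed-loop characteristic equation: s² + 2.6s + K_p·2 = 0.
So ω_n = √(2K_p) and 2ζω_n = 2.6, giving ζ = 2.6/(2√(2K_p)).
Setting ζ = 0.25: √(2K_p) = 2.6/(2·0.25) = 5.2, so K_p = 27.04/2 = 13.5.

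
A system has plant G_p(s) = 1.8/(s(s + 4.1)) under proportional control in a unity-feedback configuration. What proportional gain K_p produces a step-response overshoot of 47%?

K_p = 42.8

From %OS = 100·exp(−πζ/√(1−ζ²)) = 47%, ζ = −ln(0.47)/√(π²+ln²(0.47)) = 0.2337.
Characteristic equation s² + 4.1s + 1.8K_p = 0 gives ζ = 4.1/(2√(1.8K_p)).
Setting ζ = 0.2337: √(1.8K_p) = 4.1/(2·0.2337) = 8.773, so K_p = 76.96/1.8 = 42.8.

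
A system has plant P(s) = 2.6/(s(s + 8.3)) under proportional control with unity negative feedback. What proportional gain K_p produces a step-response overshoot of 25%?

From %OS = 100·exp(−πζ/√(1−ζ²)) = 25%, ζ = −ln(0.25)/√(π²+ln²(0.25)) = 0.4037.
Characteristic equation s² + 8.3s + 2.6K_p = 0 gives ζ = 8.3/(2√(2.6K_p)).
Setting ζ = 0.4037: √(2.6K_p) = 8.3/(2·0.4037) = 10.28, so K_p = 105.7/2.6 = 40.6.

K_p = 40.6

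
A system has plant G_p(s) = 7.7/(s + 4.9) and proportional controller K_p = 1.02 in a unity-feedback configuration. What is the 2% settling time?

Closed-loop transfer function: T(s) = K_p·G_p(s)/(1 + K_p·G_p(s)) = 7.854/(s + 4.9 + 7.854) = 7.854/(s + 12.75).
Time constant τ = 1/12.75 = 0.07841 s, so the 2% settling time is about 4τ = 0.314 s.

T_s ≈ 0.314 s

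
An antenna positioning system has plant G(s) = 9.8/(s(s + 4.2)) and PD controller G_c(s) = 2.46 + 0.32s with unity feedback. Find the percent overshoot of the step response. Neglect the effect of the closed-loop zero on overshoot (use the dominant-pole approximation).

Forward path: (2.46 + 0.32s)·9.8/(s(s+4.2)). The closed-loop characteristic equation is s² + (4.2 + 9.8·0.32)s + 9.8·2.46 = 0.
That is s² + 7.336s + 24.11 = 0, so ω_n = 4.91 rad/s and ζ = 7.336/(2·4.91) = 0.747.
%OS = 100·exp(−πζ/√(1−ζ²)) = 2.93%.

2.93%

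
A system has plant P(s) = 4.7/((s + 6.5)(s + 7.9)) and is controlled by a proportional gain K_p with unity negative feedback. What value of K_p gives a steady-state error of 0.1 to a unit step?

K_p = 98.3

Steady-state error for a unit step on this type-0 loop is 1/(1 + K_p·P(0)).
P(0) = 0.09153. Require 1/(1 + K_p·0.09153) = 0.1, so 1 + 0.09153·K_p = 10.
K_p = (10 − 1)/0.09153 = 98.3.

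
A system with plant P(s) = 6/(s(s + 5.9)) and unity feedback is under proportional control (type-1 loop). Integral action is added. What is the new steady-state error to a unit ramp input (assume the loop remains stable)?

The integrator raises the loop to type 2, so K_v → ∞ and e_ss to a ramp is zero.

0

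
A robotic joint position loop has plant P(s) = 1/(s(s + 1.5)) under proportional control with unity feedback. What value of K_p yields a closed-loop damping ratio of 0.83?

K_p = 0.817

Closed-loop characteristic equation: s² + 1.5s + K_p·1 = 0.
So ω_n = √(1K_p) and 2ζω_n = 1.5, giving ζ = 1.5/(2√(1K_p)).
Setting ζ = 0.83: √(1K_p) = 1.5/(2·0.83) = 0.9036, so K_p = 0.8165/1 = 0.817.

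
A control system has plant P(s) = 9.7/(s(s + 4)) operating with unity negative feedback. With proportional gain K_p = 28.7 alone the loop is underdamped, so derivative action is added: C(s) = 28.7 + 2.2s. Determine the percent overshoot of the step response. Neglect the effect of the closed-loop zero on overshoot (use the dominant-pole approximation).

2.56%

Forward path: (28.7 + 2.2s)·9.7/(s(s+4)). The closed-loop characteristic equation is s² + (4 + 9.7·2.2)s + 9.7·28.7 = 0.
That is s² + 25.34s + 278.4 = 0, so ω_n = 16.69 rad/s and ζ = 25.34/(2·16.69) = 0.7594.
%OS = 100·exp(−πζ/√(1−ζ²)) = 2.56%.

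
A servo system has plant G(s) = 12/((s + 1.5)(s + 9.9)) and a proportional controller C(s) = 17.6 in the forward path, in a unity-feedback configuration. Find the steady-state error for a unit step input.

0.0657

The loop is type 0. Static position error constant K_pos = C(0)·G(0) = 17.6·0.8081 = 14.22.
Steady-state error to a unit step: e_ss = 1/(1+K_pos) = 1/15.22 = 0.0657.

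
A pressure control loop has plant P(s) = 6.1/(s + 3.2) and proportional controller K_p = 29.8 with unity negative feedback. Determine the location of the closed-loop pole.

Closed-loop transfer function: T(s) = K_p·P(s)/(1 + K_p·P(s)) = 181.8/(s + 3.2 + 181.8) = 181.8/(s + 185).
The closed-loop pole is at s = −185.

s = -185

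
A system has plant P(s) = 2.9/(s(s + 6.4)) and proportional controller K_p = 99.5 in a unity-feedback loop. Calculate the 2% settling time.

T_s ≈ 1.25 s

From 1 + K_pP(s) = 0: s² + 6.4s + 288.6 = 0 ⇒ ω_n = 16.99, ζ = 0.1884.
2% settling time T_s ≈ 4/(ζω_n) = 4/3.2 = 1.25 s.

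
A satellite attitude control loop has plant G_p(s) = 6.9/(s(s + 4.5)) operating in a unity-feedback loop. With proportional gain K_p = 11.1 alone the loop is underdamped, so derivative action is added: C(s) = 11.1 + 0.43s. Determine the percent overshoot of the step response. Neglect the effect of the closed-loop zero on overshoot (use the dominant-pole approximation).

Forward path: (11.1 + 0.43s)·6.9/(s(s+4.5)). The closed-loop characteristic equation is s² + (4.5 + 6.9·0.43)s + 6.9·11.1 = 0.
That is s² + 7.467s + 76.59 = 0, so ω_n = 8.752 rad/s and ζ = 7.467/(2·8.752) = 0.4266.
%OS = 100·exp(−πζ/√(1−ζ²)) = 22.7%.

22.7%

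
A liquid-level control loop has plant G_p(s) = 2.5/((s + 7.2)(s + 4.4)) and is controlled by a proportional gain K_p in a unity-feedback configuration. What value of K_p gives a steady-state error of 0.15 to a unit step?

The loop is type 0, so e_ss(step) = 1/(1 + K_pos) with K_pos = K_p·G_p(0).
G_p(0) = 0.07891. Require 1/(1 + K_p·0.07891) = 0.15, so 1 + 0.07891·K_p = 6.667.
K_p = (6.667 − 1)/0.07891 = 71.8.

K_p = 71.8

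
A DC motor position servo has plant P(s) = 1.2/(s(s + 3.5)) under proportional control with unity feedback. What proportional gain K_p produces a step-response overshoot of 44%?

K_p = 39.9

From %OS = 100·exp(−πζ/√(1−ζ²)) = 44%, ζ = −ln(0.44)/√(π²+ln²(0.44)) = 0.2528.
Characteristic equation s² + 3.5s + 1.2K_p = 0 gives ζ = 3.5/(2√(1.2K_p)).
Setting ζ = 0.2528: √(1.2K_p) = 3.5/(2·0.2528) = 6.921, so K_p = 47.91/1.2 = 39.9.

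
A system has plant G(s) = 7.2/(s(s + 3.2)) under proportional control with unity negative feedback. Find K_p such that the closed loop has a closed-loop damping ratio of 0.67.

Closed-loop characteristic equation: s² + 3.2s + K_p·7.2 = 0.
So ω_n = √(7.2K_p) and 2ζω_n = 3.2, giving ζ = 3.2/(2√(7.2K_p)).
Setting ζ = 0.67: √(7.2K_p) = 3.2/(2·0.67) = 2.388, so K_p = 5.703/7.2 = 0.792.

K_p = 0.792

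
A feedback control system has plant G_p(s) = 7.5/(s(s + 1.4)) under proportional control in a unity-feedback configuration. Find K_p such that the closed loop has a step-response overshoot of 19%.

From %OS = 100·exp(−πζ/√(1−ζ²)) = 19%, ζ = −ln(0.19)/√(π²+ln²(0.19)) = 0.4673.
Characteristic equation s² + 1.4s + 7.5K_p = 0 gives ζ = 1.4/(2√(7.5K_p)).
Setting ζ = 0.4673: √(7.5K_p) = 1.4/(2·0.4673) = 1.498, so K_p = 2.243/7.5 = 0.299.

K_p = 0.299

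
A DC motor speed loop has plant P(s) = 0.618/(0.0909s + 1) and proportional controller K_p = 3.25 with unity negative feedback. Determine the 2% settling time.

T_s ≈ 0.121 s

Closed loop: T(s) = K_p·P/(1+K_p·P) = 2.009/(0.0909s + 1 + 2.009), with pole at s = −(1 + 2.009)/0.0909 = −33.1.
τ = 1/33.1 = 0.03021 s, so 2% settling time ≈ 4τ = 0.121 s.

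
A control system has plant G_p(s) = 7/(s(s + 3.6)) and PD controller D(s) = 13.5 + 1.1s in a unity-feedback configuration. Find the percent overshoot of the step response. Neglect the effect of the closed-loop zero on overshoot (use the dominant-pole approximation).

10.6%

Forward path: (13.5 + 1.1s)·7/(s(s+3.6)). The closed-loop characteristic equation is s² + (3.6 + 7·1.1)s + 7·13.5 = 0.
That is s² + 11.3s + 94.5 = 0, so ω_n = 9.721 rad/s and ζ = 11.3/(2·9.721) = 0.5812.
%OS = 100·exp(−πζ/√(1−ζ²)) = 10.6%.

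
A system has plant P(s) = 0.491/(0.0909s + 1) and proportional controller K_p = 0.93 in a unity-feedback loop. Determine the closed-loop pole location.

Closed loop: T(s) = K_p·P/(1+K_p·P) = 0.4566/(0.0909s + 1 + 0.4566), with pole at s = −(1 + 0.4566)/0.0909 = −16.02.

s = -16.02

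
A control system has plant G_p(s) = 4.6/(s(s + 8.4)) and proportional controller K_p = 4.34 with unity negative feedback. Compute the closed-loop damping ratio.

ζ = 0.94

With unity feedback the closed-loop characteristic equation is s² + 8.4s + 4.34·4.6 = s² + 8.4s + 19.96 = 0.
Matching s² + 2ζω_n s + ω_n²: ω_n = √19.96 = 4.468 rad/s and 2ζω_n = 8.4, so ζ = 8.4/(2·4.468) = 0.94.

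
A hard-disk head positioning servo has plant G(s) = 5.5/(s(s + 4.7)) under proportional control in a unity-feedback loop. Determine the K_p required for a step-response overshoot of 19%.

From %OS = 100·exp(−πζ/√(1−ζ²)) = 19%, ζ = −ln(0.19)/√(π²+ln²(0.19)) = 0.4673.
Characteristic equation s² + 4.7s + 5.5K_p = 0 gives ζ = 4.7/(2√(5.5K_p)).
Setting ζ = 0.4673: √(5.5K_p) = 4.7/(2·0.4673) = 5.028, so K_p = 25.28/5.5 = 4.6.

K_p = 4.6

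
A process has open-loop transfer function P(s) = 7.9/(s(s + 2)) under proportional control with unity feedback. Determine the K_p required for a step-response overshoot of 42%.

From %OS = 100·exp(−πζ/√(1−ζ²)) = 42%, ζ = −ln(0.42)/√(π²+ln²(0.42)) = 0.2662.
Characteristic equation s² + 2s + 7.9K_p = 0 gives ζ = 2/(2√(7.9K_p)).
Setting ζ = 0.2662: √(7.9K_p) = 2/(2·0.2662) = 3.757, so K_p = 14.11/7.9 = 1.79.

K_p = 1.79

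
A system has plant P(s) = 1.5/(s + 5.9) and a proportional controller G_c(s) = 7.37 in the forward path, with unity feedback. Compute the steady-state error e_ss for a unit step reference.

The loop is type 0. Static position error constant K_pos = G_c(0)·P(0) = 7.37·0.2542 = 1.874.
Steady-state error to a unit step: e_ss = 1/(1+K_pos) = 1/2.874 = 0.348.

0.348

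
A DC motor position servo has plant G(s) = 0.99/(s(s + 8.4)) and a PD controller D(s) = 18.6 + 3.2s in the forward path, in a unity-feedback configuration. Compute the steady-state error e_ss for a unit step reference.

The open loop D(s)G(s) has a pole at the origin (type 1), so the static position error constant is infinite and e_ss = 1/(1+∞) = 0.

0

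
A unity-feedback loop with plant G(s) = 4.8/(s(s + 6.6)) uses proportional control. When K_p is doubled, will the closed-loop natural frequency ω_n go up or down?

ω_n = √(4.8·K_p), which grows with K_p.

increase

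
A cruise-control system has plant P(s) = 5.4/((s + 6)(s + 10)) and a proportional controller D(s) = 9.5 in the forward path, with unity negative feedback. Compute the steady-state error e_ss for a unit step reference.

0.539

The loop is type 0. Static position error constant K_pos = D(0)·P(0) = 9.5·0.09 = 0.855.
Steady-state error to a unit step: e_ss = 1/(1+K_pos) = 1/1.855 = 0.539.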